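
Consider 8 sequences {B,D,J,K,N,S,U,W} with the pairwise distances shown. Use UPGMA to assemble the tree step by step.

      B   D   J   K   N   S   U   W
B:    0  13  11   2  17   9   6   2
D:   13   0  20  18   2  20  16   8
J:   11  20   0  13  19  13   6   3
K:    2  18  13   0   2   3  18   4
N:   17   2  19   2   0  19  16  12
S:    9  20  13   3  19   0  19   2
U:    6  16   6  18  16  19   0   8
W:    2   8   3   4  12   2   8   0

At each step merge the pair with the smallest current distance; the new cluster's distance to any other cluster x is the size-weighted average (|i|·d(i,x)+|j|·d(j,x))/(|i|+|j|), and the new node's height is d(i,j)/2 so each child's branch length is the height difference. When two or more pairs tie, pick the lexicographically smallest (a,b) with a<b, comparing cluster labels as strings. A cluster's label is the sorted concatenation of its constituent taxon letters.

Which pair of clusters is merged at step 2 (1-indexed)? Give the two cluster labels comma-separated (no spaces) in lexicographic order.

D,N

1. join B+K (d=2) ⇒ BK; edges |B|=1, |K|=1
  updated: d(BK,D)=31/2, d(BK,J)=12, d(BK,N)=19/2, d(BK,S)=6, d(BK,U)=12, d(BK,W)=3
2. join D+N (d=2) ⇒ DN; edges |D|=1, |N|=1
  updated: d(BK,DN)=25/2, d(DN,J)=39/2, d(DN,S)=39/2, d(DN,U)=16, d(DN,W)=10
3. join S+W (d=2) ⇒ SW; edges |S|=1, |W|=1
  updated: d(BK,SW)=9/2, d(DN,SW)=59/4, d(J,SW)=8, d(SW,U)=27/2
4. join BK+SW (d=9/2) ⇒ BKSW; edges |BK|=5/4, |SW|=5/4
  updated: d(BKSW,DN)=109/8, d(BKSW,J)=10, d(BKSW,U)=51/4
5. join J+U (d=6) ⇒ JU; edges |J|=3, |U|=3
  updated: d(BKSW,JU)=91/8, d(DN,JU)=71/4
6. join BKSW+JU (d=91/8) ⇒ BJKSUW; edges |BKSW|=55/16, |JU|=43/16
  updated: d(BJKSUW,DN)=15
7. join BJKSUW+DN (d=15) ⇒ BDJKNSUW; edges |BJKSUW|=29/16, |DN|=13/2
final tree: ((((B:1,K:1):5/4,(S:1,W:1):5/4):55/16,(J:3,U:3):43/16):29/16,(D:1,N:1):13/2)
total length: 463/16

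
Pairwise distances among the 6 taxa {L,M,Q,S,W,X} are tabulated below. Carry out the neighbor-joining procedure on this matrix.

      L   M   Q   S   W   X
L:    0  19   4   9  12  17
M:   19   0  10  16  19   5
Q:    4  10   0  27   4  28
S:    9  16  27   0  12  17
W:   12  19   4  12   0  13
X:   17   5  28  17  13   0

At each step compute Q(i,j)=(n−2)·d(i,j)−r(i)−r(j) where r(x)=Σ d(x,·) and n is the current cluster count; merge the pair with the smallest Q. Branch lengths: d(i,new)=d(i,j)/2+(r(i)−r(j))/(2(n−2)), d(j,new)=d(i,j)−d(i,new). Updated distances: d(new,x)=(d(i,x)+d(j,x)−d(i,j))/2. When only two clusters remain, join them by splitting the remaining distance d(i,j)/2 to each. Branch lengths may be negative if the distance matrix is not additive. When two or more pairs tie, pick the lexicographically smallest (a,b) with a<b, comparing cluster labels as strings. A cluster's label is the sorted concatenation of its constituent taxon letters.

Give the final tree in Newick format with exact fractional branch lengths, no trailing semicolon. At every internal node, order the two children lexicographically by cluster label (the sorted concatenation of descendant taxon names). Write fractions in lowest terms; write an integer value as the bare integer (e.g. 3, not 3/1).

(((L:3/2,(Q:11/3,W:1/3):9/2):15/4,(M:9/8,X:31/8):15/2):13/4,S:13/4)

iteration 1: select M,X (d=5, Q=-129); attach at lengths (9/8, 31/8); label the merged cluster MX
  updated: d(L,MX)=31/2, d(MX,Q)=33/2, d(MX,S)=14, d(MX,W)=27/2
iteration 2: select Q,W (d=4, Q=-81); attach at lengths (11/3, 1/3); label the merged cluster QW
  updated: d(L,QW)=6, d(MX,QW)=13, d(QW,S)=35/2
iteration 3: select L,QW (d=6, Q=-55); attach at lengths (3/2, 9/2); label the merged cluster LQW
  updated: d(LQW,MX)=45/4, d(LQW,S)=41/4
iteration 4: select LQW,MX (d=45/4, Q=-71/2); attach at lengths (15/4, 15/2); label the merged cluster LMQWX
  updated: d(LMQWX,S)=13/2
iteration 5: select LMQWX,S (d=13/2); attach at lengths (13/4, 13/4); label the merged cluster LMQSWX
final tree: (((L:3/2,(Q:11/3,W:1/3):9/2):15/4,(M:9/8,X:31/8):15/2):13/4,S:13/4)
total length: 131/4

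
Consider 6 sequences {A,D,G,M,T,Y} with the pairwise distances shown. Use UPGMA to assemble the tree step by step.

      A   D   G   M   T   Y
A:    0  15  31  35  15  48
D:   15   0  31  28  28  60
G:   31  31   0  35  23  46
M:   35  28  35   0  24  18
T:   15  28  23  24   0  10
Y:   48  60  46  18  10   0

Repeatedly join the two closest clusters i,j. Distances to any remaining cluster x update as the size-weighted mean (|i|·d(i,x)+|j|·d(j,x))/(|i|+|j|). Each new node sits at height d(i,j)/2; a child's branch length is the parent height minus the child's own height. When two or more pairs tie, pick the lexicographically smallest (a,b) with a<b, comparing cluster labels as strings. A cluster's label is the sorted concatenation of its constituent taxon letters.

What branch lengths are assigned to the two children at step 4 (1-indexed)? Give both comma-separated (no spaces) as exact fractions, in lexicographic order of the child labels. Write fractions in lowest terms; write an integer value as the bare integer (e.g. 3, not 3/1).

1. join T+Y (d=10) ⇒ TY; edges |T|=5, |Y|=5
  updated: d(A,TY)=63/2, d(D,TY)=44, d(G,TY)=69/2, d(M,TY)=21
2. join A+D (d=15) ⇒ AD; edges |A|=15/2, |D|=15/2
  updated: d(AD,G)=31, d(AD,M)=63/2, d(AD,TY)=151/4
3. join M+TY (d=21) ⇒ MTY; edges |M|=21/2, |TY|=11/2
  updated: d(AD,MTY)=107/3, d(G,MTY)=104/3
4. join AD+G (d=31) ⇒ ADG; edges |AD|=8, |G|=31/2
  updated: d(ADG,MTY)=106/3
5. join ADG+MTY (d=106/3) ⇒ ADGMTY; edges |ADG|=13/6, |MTY|=43/6
final tree: (((A:15/2,D:15/2):8,G:31/2):13/6,(M:21/2,(T:5,Y:5):11/2):43/6)
total length: 443/6

8,31/2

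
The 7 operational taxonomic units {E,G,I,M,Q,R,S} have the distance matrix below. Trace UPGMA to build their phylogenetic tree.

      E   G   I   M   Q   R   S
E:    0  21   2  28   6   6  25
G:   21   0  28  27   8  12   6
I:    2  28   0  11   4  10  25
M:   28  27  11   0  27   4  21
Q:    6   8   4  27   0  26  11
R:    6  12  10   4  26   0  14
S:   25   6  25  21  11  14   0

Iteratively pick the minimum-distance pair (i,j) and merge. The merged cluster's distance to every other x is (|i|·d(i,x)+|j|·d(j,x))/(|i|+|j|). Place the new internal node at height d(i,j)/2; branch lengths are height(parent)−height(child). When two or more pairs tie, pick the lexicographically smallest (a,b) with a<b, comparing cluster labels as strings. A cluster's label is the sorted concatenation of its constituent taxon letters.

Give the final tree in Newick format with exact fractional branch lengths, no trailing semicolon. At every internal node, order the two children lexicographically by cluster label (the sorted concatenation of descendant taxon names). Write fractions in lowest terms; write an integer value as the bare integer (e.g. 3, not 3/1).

((((E:1,I:1):3/2,Q:5/2):13/2,(M:2,R:2):7):3/5,(G:3,S:3):33/5)

step 1: merge (E,I) at d=2; branch lengths E→1, I→1; new cluster EI
  updated: d(EI,G)=49/2, d(EI,M)=39/2, d(EI,Q)=5, d(EI,R)=8, d(EI,S)=25
step 2: merge (M,R) at d=4; branch lengths M→2, R→2; new cluster MR
  updated: d(EI,MR)=55/4, d(G,MR)=39/2, d(MR,Q)=53/2, d(MR,S)=35/2
step 3: merge (EI,Q) at d=5; branch lengths EI→3/2, Q→5/2; new cluster EIQ
  updated: d(EIQ,G)=19, d(EIQ,MR)=18, d(EIQ,S)=61/3
step 4: merge (G,S) at d=6; branch lengths G→3, S→3; new cluster GS
  updated: d(EIQ,GS)=59/3, d(GS,MR)=37/2
step 5: merge (EIQ,MR) at d=18; branch lengths EIQ→13/2, MR→7; new cluster EIMQR
  updated: d(EIMQR,GS)=96/5
step 6: merge (EIMQR,GS) at d=96/5; branch lengths EIMQR→3/5, GS→33/5; new cluster EGIMQRS
final tree: ((((E:1,I:1):3/2,Q:5/2):13/2,(M:2,R:2):7):3/5,(G:3,S:3):33/5)
total length: 367/10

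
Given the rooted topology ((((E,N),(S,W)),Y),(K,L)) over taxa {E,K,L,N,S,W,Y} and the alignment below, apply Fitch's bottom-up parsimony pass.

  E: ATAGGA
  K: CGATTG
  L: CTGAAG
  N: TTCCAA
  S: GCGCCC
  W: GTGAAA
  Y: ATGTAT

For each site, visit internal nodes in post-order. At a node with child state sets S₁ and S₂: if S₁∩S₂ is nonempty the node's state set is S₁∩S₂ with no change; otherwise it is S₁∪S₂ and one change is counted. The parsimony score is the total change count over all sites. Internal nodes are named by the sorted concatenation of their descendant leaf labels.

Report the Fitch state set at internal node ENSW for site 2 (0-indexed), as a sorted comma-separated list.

A,C,G

EN@0: {A} ∪ {T} = {A,T} (union, +1)
SW@0: {G} ∩ {G} = {G} (intersection, +0)
ENSW@0: {A,T} ∪ {G} = {A,G,T} (union, +1)
ENSWY@0: {A,G,T} ∩ {A} = {A} (intersection, +0)
KL@0: {C} ∩ {C} = {C} (intersection, +0)
EKLNSWY@0: {A} ∪ {C} = {A,C} (union, +1)
EN@1: {T} ∩ {T} = {T} (intersection, +0)
SW@1: {C} ∪ {T} = {C,T} (union, +1)
ENSW@1: {T} ∩ {C,T} = {T} (intersection, +0)
ENSWY@1: {T} ∩ {T} = {T} (intersection, +0)
KL@1: {G} ∪ {T} = {G,T} (union, +1)
EKLNSWY@1: {T} ∩ {G,T} = {T} (intersection, +0)
EN@2: {A} ∪ {C} = {A,C} (union, +1)
SW@2: {G} ∩ {G} = {G} (intersection, +0)
ENSW@2: {A,C} ∪ {G} = {A,C,G} (union, +1)
ENSWY@2: {A,C,G} ∩ {G} = {G} (intersection, +0)
KL@2: {A} ∪ {G} = {A,G} (union, +1)
EKLNSWY@2: {G} ∩ {A,G} = {G} (intersection, +0)
EN@3: {G} ∪ {C} = {C,G} (union, +1)
SW@3: {C} ∪ {A} = {A,C} (union, +1)
ENSW@3: {C,G} ∩ {A,C} = {C} (intersection, +0)
ENSWY@3: {C} ∪ {T} = {C,T} (union, +1)
KL@3: {T} ∪ {A} = {A,T} (union, +1)
EKLNSWY@3: {C,T} ∩ {A,T} = {T} (intersection, +0)
EN@4: {G} ∪ {A} = {A,G} (union, +1)
SW@4: {C} ∪ {A} = {A,C} (union, +1)
ENSW@4: {A,G} ∩ {A,C} = {A} (intersection, +0)
ENSWY@4: {A} ∩ {A} = {A} (intersection, +0)
KL@4: {T} ∪ {A} = {A,T} (union, +1)
EKLNSWY@4: {A} ∩ {A,T} = {A} (intersection, +0)
EN@5: {A} ∩ {A} = {A} (intersection, +0)
SW@5: {C} ∪ {A} = {A,C} (union, +1)
ENSW@5: {A} ∩ {A,C} = {A} (intersection, +0)
ENSWY@5: {A} ∪ {T} = {A,T} (union, +1)
KL@5: {G} ∩ {G} = {G} (intersection, +0)
EKLNSWY@5: {A,T} ∪ {G} = {A,G,T} (union, +1)
per-site changes: [3, 2, 3, 4, 3, 3]; total = 18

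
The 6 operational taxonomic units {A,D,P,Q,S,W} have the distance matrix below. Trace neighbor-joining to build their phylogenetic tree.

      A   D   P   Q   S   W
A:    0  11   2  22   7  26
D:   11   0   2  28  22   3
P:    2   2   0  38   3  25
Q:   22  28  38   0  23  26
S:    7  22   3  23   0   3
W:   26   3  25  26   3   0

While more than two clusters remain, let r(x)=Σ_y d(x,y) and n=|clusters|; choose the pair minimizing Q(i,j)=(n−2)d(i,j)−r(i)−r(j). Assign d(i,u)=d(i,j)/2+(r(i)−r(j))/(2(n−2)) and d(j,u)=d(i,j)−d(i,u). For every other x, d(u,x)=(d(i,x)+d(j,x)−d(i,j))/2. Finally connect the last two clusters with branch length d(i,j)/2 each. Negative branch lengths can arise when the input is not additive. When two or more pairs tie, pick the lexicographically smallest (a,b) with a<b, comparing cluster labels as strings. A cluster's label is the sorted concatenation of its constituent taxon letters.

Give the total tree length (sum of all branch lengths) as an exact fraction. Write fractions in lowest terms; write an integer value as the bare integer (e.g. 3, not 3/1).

1. join D+W (d=3, Q=-137) ⇒ DW; edges |D|=-5/8, |W|=29/8
  updated: d(A,DW)=17, d(DW,P)=12, d(DW,Q)=51/2, d(DW,S)=11
2. join DW+Q (d=51/2, Q=-195/2) ⇒ DQW; edges |DW|=67/12, |Q|=239/12
  updated: d(A,DQW)=27/4, d(DQW,P)=49/4, d(DQW,S)=17/4
3. join A+P (d=2, Q=-29) ⇒ AP; edges |A|=5/8, |P|=11/8
  updated: d(AP,DQW)=17/2, d(AP,S)=4
4. join AP+DQW (d=17/2, Q=-67/4) ⇒ ADPQW; edges |AP|=33/8, |DQW|=35/8
  updated: d(ADPQW,S)=-1/8
5. join ADPQW+S (d=-1/8) ⇒ ADPQSW; edges |ADPQW|=-1/16, |S|=-1/16
final tree: (((A:5/8,P:11/8):33/8,((D:-5/8,W:29/8):67/12,Q:239/12):35/8):-1/16,S:-1/16)
total length: 311/8

311/8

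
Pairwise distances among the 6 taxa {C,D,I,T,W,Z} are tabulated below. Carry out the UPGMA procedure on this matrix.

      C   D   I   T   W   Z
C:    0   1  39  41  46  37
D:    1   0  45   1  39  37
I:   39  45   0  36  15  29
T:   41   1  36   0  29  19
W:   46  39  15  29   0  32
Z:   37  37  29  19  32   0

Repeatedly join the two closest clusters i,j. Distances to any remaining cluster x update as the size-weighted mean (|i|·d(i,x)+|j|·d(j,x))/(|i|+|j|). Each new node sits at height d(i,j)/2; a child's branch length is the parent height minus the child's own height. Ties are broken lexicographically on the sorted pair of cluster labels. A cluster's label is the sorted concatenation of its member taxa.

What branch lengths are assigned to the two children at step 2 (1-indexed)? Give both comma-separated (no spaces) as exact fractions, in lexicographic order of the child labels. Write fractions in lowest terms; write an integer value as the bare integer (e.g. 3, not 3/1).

step 1: merge (C,D) at d=1; branch lengths C→1/2, D→1/2; new cluster CD
  updated: d(CD,I)=42, d(CD,T)=21, d(CD,W)=85/2, d(CD,Z)=37
step 2: merge (I,W) at d=15; branch lengths I→15/2, W→15/2; new cluster IW
  updated: d(CD,IW)=169/4, d(IW,T)=65/2, d(IW,Z)=61/2
step 3: merge (T,Z) at d=19; branch lengths T→19/2, Z→19/2; new cluster TZ
  updated: d(CD,TZ)=29, d(IW,TZ)=63/2
step 4: merge (CD,TZ) at d=29; branch lengths CD→14, TZ→5; new cluster CDTZ
  updated: d(CDTZ,IW)=295/8
step 5: merge (CDTZ,IW) at d=295/8; branch lengths CDTZ→63/16, IW→175/16; new cluster CDITWZ
final tree: (((C:1/2,D:1/2):14,(T:19/2,Z:19/2):5):63/16,(I:15/2,W:15/2):175/16)
total length: 551/8

15/2,15/2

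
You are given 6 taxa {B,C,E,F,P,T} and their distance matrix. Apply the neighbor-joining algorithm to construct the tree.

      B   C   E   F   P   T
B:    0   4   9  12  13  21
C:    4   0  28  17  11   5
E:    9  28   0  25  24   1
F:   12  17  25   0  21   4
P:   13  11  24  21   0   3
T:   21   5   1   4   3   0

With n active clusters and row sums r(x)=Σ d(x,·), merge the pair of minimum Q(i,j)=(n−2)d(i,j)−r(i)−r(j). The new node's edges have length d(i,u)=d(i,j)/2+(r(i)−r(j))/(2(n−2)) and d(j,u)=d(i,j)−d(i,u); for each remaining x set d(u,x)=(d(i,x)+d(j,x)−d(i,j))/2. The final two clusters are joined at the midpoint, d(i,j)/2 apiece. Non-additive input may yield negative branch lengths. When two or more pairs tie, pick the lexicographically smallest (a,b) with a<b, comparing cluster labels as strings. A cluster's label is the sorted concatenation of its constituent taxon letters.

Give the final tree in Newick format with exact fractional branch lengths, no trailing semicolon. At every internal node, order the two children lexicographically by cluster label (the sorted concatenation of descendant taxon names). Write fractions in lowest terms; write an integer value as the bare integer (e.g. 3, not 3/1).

((((B:5/4,C:11/4):47/16,P:113/16):47/16,(E:57/8,T:-49/8):83/16):141/32,F:141/32)

iteration 1: select E,T (d=1, Q=-117); attach at lengths (57/8, -49/8); label the merged cluster ET
  updated: d(B,ET)=29/2, d(C,ET)=16, d(ET,F)=14, d(ET,P)=13
iteration 2: select B,C (d=4, Q=-159/2); attach at lengths (5/4, 11/4); label the merged cluster BC
  updated: d(BC,ET)=53/4, d(BC,F)=25/2, d(BC,P)=10
iteration 3: select BC,P (d=10, Q=-239/4); attach at lengths (47/16, 113/16); label the merged cluster BCP
  updated: d(BCP,ET)=65/8, d(BCP,F)=47/4
iteration 4: select BCP,ET (d=65/8, Q=-271/8); attach at lengths (47/16, 83/16); label the merged cluster BCEPT
  updated: d(BCEPT,F)=141/16
iteration 5: select BCEPT,F (d=141/16); attach at lengths (141/32, 141/32); label the merged cluster BCEFPT
final tree: ((((B:5/4,C:11/4):47/16,P:113/16):47/16,(E:57/8,T:-49/8):83/16):141/32,F:141/32)
total length: 511/16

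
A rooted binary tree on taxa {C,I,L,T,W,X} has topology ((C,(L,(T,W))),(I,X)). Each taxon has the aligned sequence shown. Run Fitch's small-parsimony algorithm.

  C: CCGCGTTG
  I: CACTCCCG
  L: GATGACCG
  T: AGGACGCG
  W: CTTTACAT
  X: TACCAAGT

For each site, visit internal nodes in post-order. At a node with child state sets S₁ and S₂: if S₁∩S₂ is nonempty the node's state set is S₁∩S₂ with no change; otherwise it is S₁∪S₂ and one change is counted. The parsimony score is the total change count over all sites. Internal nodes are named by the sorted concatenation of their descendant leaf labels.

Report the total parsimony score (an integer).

[col 0] TW: children T:{A}, W:{C} ∪→ {A,C}; cost 1
[col 0] LTW: children L:{G}, TW:{A,C} ∪→ {A,C,G}; cost 1
[col 0] CLTW: children C:{C}, LTW:{A,C,G} ∩→ {C}; cost 0
[col 0] IX: children I:{C}, X:{T} ∪→ {C,T}; cost 1
[col 0] CILTWX: children CLTW:{C}, IX:{C,T} ∩→ {C}; cost 0
[col 1] TW: children T:{G}, W:{T} ∪→ {G,T}; cost 1
[col 1] LTW: children L:{A}, TW:{G,T} ∪→ {A,G,T}; cost 1
[col 1] CLTW: children C:{C}, LTW:{A,G,T} ∪→ {A,C,G,T}; cost 1
[col 1] IX: children I:{A}, X:{A} ∩→ {A}; cost 0
[col 1] CILTWX: children CLTW:{A,C,G,T}, IX:{A} ∩→ {A}; cost 0
[col 2] TW: children T:{G}, W:{T} ∪→ {G,T}; cost 1
[col 2] LTW: children L:{T}, TW:{G,T} ∩→ {T}; cost 0
[col 2] CLTW: children C:{G}, LTW:{T} ∪→ {G,T}; cost 1
[col 2] IX: children I:{C}, X:{C} ∩→ {C}; cost 0
[col 2] CILTWX: children CLTW:{G,T}, IX:{C} ∪→ {C,G,T}; cost 1
[col 3] TW: children T:{A}, W:{T} ∪→ {A,T}; cost 1
[col 3] LTW: children L:{G}, TW:{A,T} ∪→ {A,G,T}; cost 1
[col 3] CLTW: children C:{C}, LTW:{A,G,T} ∪→ {A,C,G,T}; cost 1
[col 3] IX: children I:{T}, X:{C} ∪→ {C,T}; cost 1
[col 3] CILTWX: children CLTW:{A,C,G,T}, IX:{C,T} ∩→ {C,T}; cost 0
[col 4] TW: children T:{C}, W:{A} ∪→ {A,C}; cost 1
[col 4] LTW: children L:{A}, TW:{A,C} ∩→ {A}; cost 0
[col 4] CLTW: children C:{G}, LTW:{A} ∪→ {A,G}; cost 1
[col 4] IX: children I:{C}, X:{A} ∪→ {A,C}; cost 1
[col 4] CILTWX: children CLTW:{A,G}, IX:{A,C} ∩→ {A}; cost 0
[col 5] TW: children T:{G}, W:{C} ∪→ {C,G}; cost 1
[col 5] LTW: children L:{C}, TW:{C,G} ∩→ {C}; cost 0
[col 5] CLTW: children C:{T}, LTW:{C} ∪→ {C,T}; cost 1
[col 5] IX: children I:{C}, X:{A} ∪→ {A,C}; cost 1
[col 5] CILTWX: children CLTW:{C,T}, IX:{A,C} ∩→ {C}; cost 0
[col 6] TW: children T:{C}, W:{A} ∪→ {A,C}; cost 1
[col 6] LTW: children L:{C}, TW:{A,C} ∩→ {C}; cost 0
[col 6] CLTW: children C:{T}, LTW:{C} ∪→ {C,T}; cost 1
[col 6] IX: children I:{C}, X:{G} ∪→ {C,G}; cost 1
[col 6] CILTWX: children CLTW:{C,T}, IX:{C,G} ∩→ {C}; cost 0
[col 7] TW: children T:{G}, W:{T} ∪→ {G,T}; cost 1
[col 7] LTW: children L:{G}, TW:{G,T} ∩→ {G}; cost 0
[col 7] CLTW: children C:{G}, LTW:{G} ∩→ {G}; cost 0
[col 7] IX: children I:{G}, X:{T} ∪→ {G,T}; cost 1
[col 7] CILTWX: children CLTW:{G}, IX:{G,T} ∩→ {G}; cost 0
per-site changes: [3, 3, 3, 4, 3, 3, 3, 2]; total = 24

24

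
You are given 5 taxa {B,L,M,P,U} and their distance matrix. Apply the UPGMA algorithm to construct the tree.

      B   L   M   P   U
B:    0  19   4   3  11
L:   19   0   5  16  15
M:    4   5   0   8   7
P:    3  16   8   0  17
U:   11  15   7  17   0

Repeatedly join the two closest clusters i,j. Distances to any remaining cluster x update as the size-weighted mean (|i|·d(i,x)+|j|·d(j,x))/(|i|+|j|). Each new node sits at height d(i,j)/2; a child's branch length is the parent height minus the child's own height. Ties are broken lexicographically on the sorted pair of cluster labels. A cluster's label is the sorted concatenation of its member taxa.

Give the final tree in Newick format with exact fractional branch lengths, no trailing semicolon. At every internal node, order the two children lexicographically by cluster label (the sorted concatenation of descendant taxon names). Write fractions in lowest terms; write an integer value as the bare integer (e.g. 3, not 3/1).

1. join B+P (d=3) ⇒ BP; edges |B|=3/2, |P|=3/2
  updated: d(BP,L)=35/2, d(BP,M)=6, d(BP,U)=14
2. join L+M (d=5) ⇒ LM; edges |L|=5/2, |M|=5/2
  updated: d(BP,LM)=47/4, d(LM,U)=11
3. join LM+U (d=11) ⇒ LMU; edges |LM|=3, |U|=11/2
  updated: d(BP,LMU)=25/2
4. join BP+LMU (d=25/2) ⇒ BLMPU; edges |BP|=19/4, |LMU|=3/4
final tree: ((B:3/2,P:3/2):19/4,((L:5/2,M:5/2):3,U:11/2):3/4)
total length: 22

((B:3/2,P:3/2):19/4,((L:5/2,M:5/2):3,U:11/2):3/4)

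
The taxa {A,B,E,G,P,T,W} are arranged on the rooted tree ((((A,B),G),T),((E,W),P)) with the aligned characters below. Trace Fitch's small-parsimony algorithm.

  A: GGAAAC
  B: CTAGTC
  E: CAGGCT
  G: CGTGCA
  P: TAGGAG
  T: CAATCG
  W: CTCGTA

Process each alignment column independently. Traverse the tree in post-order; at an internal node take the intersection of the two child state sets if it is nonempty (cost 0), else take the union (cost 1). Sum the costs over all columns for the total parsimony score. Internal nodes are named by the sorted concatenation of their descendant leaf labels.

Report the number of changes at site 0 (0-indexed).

2

AB@0: {G} ∪ {C} = {C,G} (union, +1)
ABG@0: {C,G} ∩ {C} = {C} (intersection, +0)
ABGT@0: {C} ∩ {C} = {C} (intersection, +0)
EW@0: {C} ∩ {C} = {C} (intersection, +0)
EPW@0: {C} ∪ {T} = {C,T} (union, +1)
ABEGPTW@0: {C} ∩ {C,T} = {C} (intersection, +0)
AB@1: {G} ∪ {T} = {G,T} (union, +1)
ABG@1: {G,T} ∩ {G} = {G} (intersection, +0)
ABGT@1: {G} ∪ {A} = {A,G} (union, +1)
EW@1: {A} ∪ {T} = {A,T} (union, +1)
EPW@1: {A,T} ∩ {A} = {A} (intersection, +0)
ABEGPTW@1: {A,G} ∩ {A} = {A} (intersection, +0)
AB@2: {A} ∩ {A} = {A} (intersection, +0)
ABG@2: {A} ∪ {T} = {A,T} (union, +1)
ABGT@2: {A,T} ∩ {A} = {A} (intersection, +0)
EW@2: {G} ∪ {C} = {C,G} (union, +1)
EPW@2: {C,G} ∩ {G} = {G} (intersection, +0)
ABEGPTW@2: {A} ∪ {G} = {A,G} (union, +1)
AB@3: {A} ∪ {G} = {A,G} (union, +1)
ABG@3: {A,G} ∩ {G} = {G} (intersection, +0)
ABGT@3: {G} ∪ {T} = {G,T} (union, +1)
EW@3: {G} ∩ {G} = {G} (intersection, +0)
EPW@3: {G} ∩ {G} = {G} (intersection, +0)
ABEGPTW@3: {G,T} ∩ {G} = {G} (intersection, +0)
AB@4: {A} ∪ {T} = {A,T} (union, +1)
ABG@4: {A,T} ∪ {C} = {A,C,T} (union, +1)
ABGT@4: {A,C,T} ∩ {C} = {C} (intersection, +0)
EW@4: {C} ∪ {T} = {C,T} (union, +1)
EPW@4: {C,T} ∪ {A} = {A,C,T} (union, +1)
ABEGPTW@4: {C} ∩ {A,C,T} = {C} (intersection, +0)
AB@5: {C} ∩ {C} = {C} (intersection, +0)
ABG@5: {C} ∪ {A} = {A,C} (union, +1)
ABGT@5: {A,C} ∪ {G} = {A,C,G} (union, +1)
EW@5: {T} ∪ {A} = {A,T} (union, +1)
EPW@5: {A,T} ∪ {G} = {A,G,T} (union, +1)
ABEGPTW@5: {A,C,G} ∩ {A,G,T} = {A,G} (intersection, +0)
per-site changes: [2, 3, 3, 2, 4, 4]; total = 18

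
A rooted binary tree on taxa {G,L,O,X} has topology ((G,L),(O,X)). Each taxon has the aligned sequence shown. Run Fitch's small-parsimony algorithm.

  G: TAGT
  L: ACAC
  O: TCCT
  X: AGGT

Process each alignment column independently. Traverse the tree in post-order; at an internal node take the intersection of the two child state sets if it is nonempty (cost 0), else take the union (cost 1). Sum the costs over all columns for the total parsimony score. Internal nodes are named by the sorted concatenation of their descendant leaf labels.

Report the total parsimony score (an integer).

7

site 0, node GL: G={T} ∪ L={A} → {A,T} (+1)
site 0, node OX: O={T} ∪ X={A} → {A,T} (+1)
site 0, node GLOX: GL={A,T} ∩ OX={A,T} → {A,T} (+0)
site 1, node GL: G={A} ∪ L={C} → {A,C} (+1)
site 1, node OX: O={C} ∪ X={G} → {C,G} (+1)
site 1, node GLOX: GL={A,C} ∩ OX={C,G} → {C} (+0)
site 2, node GL: G={G} ∪ L={A} → {A,G} (+1)
site 2, node OX: O={C} ∪ X={G} → {C,G} (+1)
site 2, node GLOX: GL={A,G} ∩ OX={C,G} → {G} (+0)
site 3, node GL: G={T} ∪ L={C} → {C,T} (+1)
site 3, node OX: O={T} ∩ X={T} → {T} (+0)
site 3, node GLOX: GL={C,T} ∩ OX={T} → {T} (+0)
per-site changes: [2, 2, 2, 1]; total = 7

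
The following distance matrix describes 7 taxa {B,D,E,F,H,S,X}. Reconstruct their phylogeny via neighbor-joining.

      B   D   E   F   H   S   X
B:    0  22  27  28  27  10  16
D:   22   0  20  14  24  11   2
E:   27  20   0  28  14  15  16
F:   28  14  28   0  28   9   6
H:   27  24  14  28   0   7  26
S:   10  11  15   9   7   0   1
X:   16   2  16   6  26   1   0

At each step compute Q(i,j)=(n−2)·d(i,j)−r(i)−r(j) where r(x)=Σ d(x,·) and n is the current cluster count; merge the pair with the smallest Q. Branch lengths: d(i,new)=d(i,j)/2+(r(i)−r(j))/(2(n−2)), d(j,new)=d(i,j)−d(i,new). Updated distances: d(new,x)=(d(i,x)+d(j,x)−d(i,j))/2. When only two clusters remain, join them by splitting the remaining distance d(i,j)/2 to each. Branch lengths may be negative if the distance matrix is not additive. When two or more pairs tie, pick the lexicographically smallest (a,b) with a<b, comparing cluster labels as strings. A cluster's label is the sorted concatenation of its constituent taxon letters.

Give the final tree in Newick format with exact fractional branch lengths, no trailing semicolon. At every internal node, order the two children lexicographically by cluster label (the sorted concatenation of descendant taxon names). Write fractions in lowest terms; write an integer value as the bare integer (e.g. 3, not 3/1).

(((B:207/16,((D:33/8,X:-17/8):11/12,F:97/12):89/16):1/16,(E:32/5,H:38/5):113/16):-49/32,S:-49/32)

step 1: merge (E,H) at d=14, Q=-176; branch lengths E→32/5, H→38/5; new cluster EH
  updated: d(B,EH)=20, d(D,EH)=15, d(EH,F)=21, d(EH,S)=4, d(EH,X)=14
step 2: merge (D,X) at d=2, Q=-95; branch lengths D→33/8, X→-17/8; new cluster DX
  updated: d(B,DX)=18, d(DX,EH)=27/2, d(DX,F)=9, d(DX,S)=5
step 3: merge (DX,F) at d=9, Q=-171/2; branch lengths DX→11/12, F→97/12; new cluster DFX
  updated: d(B,DFX)=37/2, d(DFX,EH)=51/4, d(DFX,S)=5/2
step 4: merge (B,DFX) at d=37/2, Q=-181/4; branch lengths B→207/16, DFX→89/16; new cluster BDFX
  updated: d(BDFX,EH)=57/8, d(BDFX,S)=-3
step 5: merge (BDFX,EH) at d=57/8, Q=-65/8; branch lengths BDFX→1/16, EH→113/16; new cluster BDEFHX
  updated: d(BDEFHX,S)=-49/16
step 6: merge (BDEFHX,S) at d=-49/16; branch lengths BDEFHX→-49/32, S→-49/32; new cluster BDEFHSX
final tree: (((B:207/16,((D:33/8,X:-17/8):11/12,F:97/12):89/16):1/16,(E:32/5,H:38/5):113/16):-49/32,S:-49/32)
total length: 761/16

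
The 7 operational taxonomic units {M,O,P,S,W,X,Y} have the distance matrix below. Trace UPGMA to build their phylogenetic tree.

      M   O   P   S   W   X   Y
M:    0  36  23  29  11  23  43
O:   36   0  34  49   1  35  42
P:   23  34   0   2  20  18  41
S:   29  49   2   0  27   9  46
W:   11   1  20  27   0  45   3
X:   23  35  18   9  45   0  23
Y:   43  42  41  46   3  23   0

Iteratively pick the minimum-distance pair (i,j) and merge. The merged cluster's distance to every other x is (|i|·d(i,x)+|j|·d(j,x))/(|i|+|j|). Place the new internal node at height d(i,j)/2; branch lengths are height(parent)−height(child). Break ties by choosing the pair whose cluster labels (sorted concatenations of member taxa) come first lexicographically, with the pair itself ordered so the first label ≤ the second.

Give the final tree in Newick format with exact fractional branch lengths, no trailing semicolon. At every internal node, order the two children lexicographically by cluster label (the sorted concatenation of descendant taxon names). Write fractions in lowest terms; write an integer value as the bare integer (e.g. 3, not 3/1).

step 1: merge (O,W) at d=1; branch lengths O→1/2, W→1/2; new cluster OW
  updated: d(M,OW)=47/2, d(OW,P)=27, d(OW,S)=38, d(OW,X)=40, d(OW,Y)=45/2
step 2: merge (P,S) at d=2; branch lengths P→1, S→1; new cluster PS
  updated: d(M,PS)=26, d(OW,PS)=65/2, d(PS,X)=27/2, d(PS,Y)=87/2
step 3: merge (PS,X) at d=27/2; branch lengths PS→23/4, X→27/4; new cluster PSX
  updated: d(M,PSX)=25, d(OW,PSX)=35, d(PSX,Y)=110/3
step 4: merge (OW,Y) at d=45/2; branch lengths OW→43/4, Y→45/4; new cluster OWY
  updated: d(M,OWY)=30, d(OWY,PSX)=320/9
step 5: merge (M,PSX) at d=25; branch lengths M→25/2, PSX→23/4; new cluster MPSX
  updated: d(MPSX,OWY)=205/6
step 6: merge (MPSX,OWY) at d=205/6; branch lengths MPSX→55/12, OWY→35/6; new cluster MOPSWXY
final tree: ((M:25/2,((P:1,S:1):23/4,X:27/4):23/4):55/12,((O:1/2,W:1/2):43/4,Y:45/4):35/6)
total length: 397/6

((M:25/2,((P:1,S:1):23/4,X:27/4):23/4):55/12,((O:1/2,W:1/2):43/4,Y:45/4):35/6)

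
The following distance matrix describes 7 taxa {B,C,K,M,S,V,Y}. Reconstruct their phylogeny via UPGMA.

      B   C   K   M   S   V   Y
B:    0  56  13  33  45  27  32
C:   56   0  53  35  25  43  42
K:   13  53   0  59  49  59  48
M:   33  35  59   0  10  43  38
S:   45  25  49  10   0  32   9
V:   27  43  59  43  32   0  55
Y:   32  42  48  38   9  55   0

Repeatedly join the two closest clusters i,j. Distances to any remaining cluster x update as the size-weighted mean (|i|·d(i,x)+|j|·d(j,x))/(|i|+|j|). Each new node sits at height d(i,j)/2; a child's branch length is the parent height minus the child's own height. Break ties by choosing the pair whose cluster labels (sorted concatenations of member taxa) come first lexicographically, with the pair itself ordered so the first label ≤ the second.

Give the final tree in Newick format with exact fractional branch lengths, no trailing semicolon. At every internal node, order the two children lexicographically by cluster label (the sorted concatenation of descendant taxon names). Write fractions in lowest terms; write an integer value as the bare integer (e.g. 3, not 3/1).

step 1: merge (S,Y) at d=9; branch lengths S→9/2, Y→9/2; new cluster SY
  updated: d(B,SY)=77/2, d(C,SY)=67/2, d(K,SY)=97/2, d(M,SY)=24, d(SY,V)=87/2
step 2: merge (B,K) at d=13; branch lengths B→13/2, K→13/2; new cluster BK
  updated: d(BK,C)=109/2, d(BK,M)=46, d(BK,SY)=87/2, d(BK,V)=43
step 3: merge (M,SY) at d=24; branch lengths M→12, SY→15/2; new cluster MSY
  updated: d(BK,MSY)=133/3, d(C,MSY)=34, d(MSY,V)=130/3
step 4: merge (C,MSY) at d=34; branch lengths C→17, MSY→5; new cluster CMSY
  updated: d(BK,CMSY)=375/8, d(CMSY,V)=173/4
step 5: merge (BK,V) at d=43; branch lengths BK→15, V→43/2; new cluster BKV
  updated: d(BKV,CMSY)=137/3
step 6: merge (BKV,CMSY) at d=137/3; branch lengths BKV→4/3, CMSY→35/6; new cluster BCKMSVY
final tree: (((B:13/2,K:13/2):15,V:43/2):4/3,(C:17,(M:12,(S:9/2,Y:9/2):15/2):5):35/6)
total length: 643/6

(((B:13/2,K:13/2):15,V:43/2):4/3,(C:17,(M:12,(S:9/2,Y:9/2):15/2):5):35/6)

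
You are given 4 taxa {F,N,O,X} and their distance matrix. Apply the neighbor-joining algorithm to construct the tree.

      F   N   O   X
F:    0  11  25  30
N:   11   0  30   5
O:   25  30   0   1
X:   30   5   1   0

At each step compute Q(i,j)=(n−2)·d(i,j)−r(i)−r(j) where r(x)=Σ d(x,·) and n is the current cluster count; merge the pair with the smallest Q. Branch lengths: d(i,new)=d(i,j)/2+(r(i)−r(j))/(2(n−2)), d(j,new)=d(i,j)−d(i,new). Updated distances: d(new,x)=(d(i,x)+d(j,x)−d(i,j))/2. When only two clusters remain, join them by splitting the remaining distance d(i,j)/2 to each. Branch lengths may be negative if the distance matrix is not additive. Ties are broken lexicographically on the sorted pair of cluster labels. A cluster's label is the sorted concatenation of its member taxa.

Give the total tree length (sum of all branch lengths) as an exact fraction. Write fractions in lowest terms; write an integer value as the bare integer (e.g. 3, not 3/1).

57/2

1. join F+N (d=11, Q=-90) ⇒ FN; edges |F|=21/2, |N|=1/2
  updated: d(FN,O)=22, d(FN,X)=12
2. join FN+O (d=22, Q=-35) ⇒ FNO; edges |FN|=33/2, |O|=11/2
  updated: d(FNO,X)=-9/2
3. join FNO+X (d=-9/2) ⇒ FNOX; edges |FNO|=-9/4, |X|=-9/4
final tree: (((F:21/2,N:1/2):33/2,O:11/2):-9/4,X:-9/4)
total length: 57/2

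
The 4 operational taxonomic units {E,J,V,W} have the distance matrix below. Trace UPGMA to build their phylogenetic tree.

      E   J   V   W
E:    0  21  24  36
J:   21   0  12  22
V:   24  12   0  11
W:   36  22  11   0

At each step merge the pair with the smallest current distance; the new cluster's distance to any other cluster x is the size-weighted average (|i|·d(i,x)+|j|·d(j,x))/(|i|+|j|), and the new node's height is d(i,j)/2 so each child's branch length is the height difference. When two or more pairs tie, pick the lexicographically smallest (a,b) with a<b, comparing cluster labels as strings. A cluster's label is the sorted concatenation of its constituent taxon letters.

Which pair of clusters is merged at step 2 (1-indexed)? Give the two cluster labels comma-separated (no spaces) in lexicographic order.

iteration 1: select V,W (d=11); attach at lengths (11/2, 11/2); label the merged cluster VW
  updated: d(E,VW)=30, d(J,VW)=17
iteration 2: select J,VW (d=17); attach at lengths (17/2, 3); label the merged cluster JVW
  updated: d(E,JVW)=27
iteration 3: select E,JVW (d=27); attach at lengths (27/2, 5); label the merged cluster EJVW
final tree: (E:27/2,(J:17/2,(V:11/2,W:11/2):3):5)
total length: 41

J,VW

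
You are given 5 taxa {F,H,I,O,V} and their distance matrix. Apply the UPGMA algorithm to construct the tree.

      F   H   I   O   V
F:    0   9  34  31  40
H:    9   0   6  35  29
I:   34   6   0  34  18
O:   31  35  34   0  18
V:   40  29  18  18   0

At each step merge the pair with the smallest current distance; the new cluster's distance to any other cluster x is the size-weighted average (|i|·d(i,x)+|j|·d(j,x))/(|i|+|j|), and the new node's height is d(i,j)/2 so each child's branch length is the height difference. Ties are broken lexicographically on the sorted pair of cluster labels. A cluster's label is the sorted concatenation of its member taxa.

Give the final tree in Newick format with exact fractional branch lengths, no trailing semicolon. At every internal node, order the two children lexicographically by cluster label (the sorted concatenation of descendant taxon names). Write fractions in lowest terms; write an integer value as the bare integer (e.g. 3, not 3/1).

((F:43/4,(H:3,I:3):31/4):29/6,(O:9,V:9):79/12)

step 1: merge (H,I) at d=6; branch lengths H→3, I→3; new cluster HI
  updated: d(F,HI)=43/2, d(HI,O)=69/2, d(HI,V)=47/2
step 2: merge (O,V) at d=18; branch lengths O→9, V→9; new cluster OV
  updated: d(F,OV)=71/2, d(HI,OV)=29
step 3: merge (F,HI) at d=43/2; branch lengths F→43/4, HI→31/4; new cluster FHI
  updated: d(FHI,OV)=187/6
step 4: merge (FHI,OV) at d=187/6; branch lengths FHI→29/6, OV→79/12; new cluster FHIOV
final tree: ((F:43/4,(H:3,I:3):31/4):29/6,(O:9,V:9):79/12)
total length: 647/12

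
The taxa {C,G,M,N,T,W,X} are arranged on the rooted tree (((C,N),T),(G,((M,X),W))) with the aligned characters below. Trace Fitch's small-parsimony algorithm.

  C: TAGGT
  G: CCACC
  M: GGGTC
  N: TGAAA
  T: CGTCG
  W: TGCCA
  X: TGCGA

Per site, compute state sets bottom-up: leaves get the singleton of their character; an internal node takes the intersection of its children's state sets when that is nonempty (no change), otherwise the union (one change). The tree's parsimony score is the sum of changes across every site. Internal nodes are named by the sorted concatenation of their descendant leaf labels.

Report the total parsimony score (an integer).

17

site 0, node CN: C={T} ∩ N={T} → {T} (+0)
site 0, node CNT: CN={T} ∪ T={C} → {C,T} (+1)
site 0, node MX: M={G} ∪ X={T} → {G,T} (+1)
site 0, node MWX: MX={G,T} ∩ W={T} → {T} (+0)
site 0, node GMWX: G={C} ∪ MWX={T} → {C,T} (+1)
site 0, node CGMNTWX: CNT={C,T} ∩ GMWX={C,T} → {C,T} (+0)
site 1, node CN: C={A} ∪ N={G} → {A,G} (+1)
site 1, node CNT: CN={A,G} ∩ T={G} → {G} (+0)
site 1, node MX: M={G} ∩ X={G} → {G} (+0)
site 1, node MWX: MX={G} ∩ W={G} → {G} (+0)
site 1, node GMWX: G={C} ∪ MWX={G} → {C,G} (+1)
site 1, node CGMNTWX: CNT={G} ∩ GMWX={C,G} → {G} (+0)
site 2, node CN: C={G} ∪ N={A} → {A,G} (+1)
site 2, node CNT: CN={A,G} ∪ T={T} → {A,G,T} (+1)
site 2, node MX: M={G} ∪ X={C} → {C,G} (+1)
site 2, node MWX: MX={C,G} ∩ W={C} → {C} (+0)
site 2, node GMWX: G={A} ∪ MWX={C} → {A,C} (+1)
site 2, node CGMNTWX: CNT={A,G,T} ∩ GMWX={A,C} → {A} (+0)
site 3, node CN: C={G} ∪ N={A} → {A,G} (+1)
site 3, node CNT: CN={A,G} ∪ T={C} → {A,C,G} (+1)
site 3, node MX: M={T} ∪ X={G} → {G,T} (+1)
site 3, node MWX: MX={G,T} ∪ W={C} → {C,G,T} (+1)
site 3, node GMWX: G={C} ∩ MWX={C,G,T} → {C} (+0)
site 3, node CGMNTWX: CNT={A,C,G} ∩ GMWX={C} → {C} (+0)
site 4, node CN: C={T} ∪ N={A} → {A,T} (+1)
site 4, node CNT: CN={A,T} ∪ T={G} → {A,G,T} (+1)
site 4, node MX: M={C} ∪ X={A} → {A,C} (+1)
site 4, node MWX: MX={A,C} ∩ W={A} → {A} (+0)
site 4, node GMWX: G={C} ∪ MWX={A} → {A,C} (+1)
site 4, node CGMNTWX: CNT={A,G,T} ∩ GMWX={A,C} → {A} (+0)
per-site changes: [3, 2, 4, 4, 4]; total = 17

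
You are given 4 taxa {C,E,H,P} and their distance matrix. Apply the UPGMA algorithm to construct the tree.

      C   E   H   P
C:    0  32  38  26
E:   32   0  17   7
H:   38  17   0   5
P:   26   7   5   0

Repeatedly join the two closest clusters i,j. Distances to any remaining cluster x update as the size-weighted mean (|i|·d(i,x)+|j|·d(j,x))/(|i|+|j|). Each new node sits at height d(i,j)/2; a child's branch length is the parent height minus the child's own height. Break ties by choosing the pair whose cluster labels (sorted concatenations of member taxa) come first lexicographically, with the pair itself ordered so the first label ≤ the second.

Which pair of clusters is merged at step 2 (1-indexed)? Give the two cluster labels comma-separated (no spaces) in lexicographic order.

E,HP

iteration 1: select H,P (d=5); attach at lengths (5/2, 5/2); label the merged cluster HP
  updated: d(C,HP)=32, d(E,HP)=12
iteration 2: select E,HP (d=12); attach at lengths (6, 7/2); label the merged cluster EHP
  updated: d(C,EHP)=32
iteration 3: select C,EHP (d=32); attach at lengths (16, 10); label the merged cluster CEHP
final tree: (C:16,(E:6,(H:5/2,P:5/2):7/2):10)
total length: 81/2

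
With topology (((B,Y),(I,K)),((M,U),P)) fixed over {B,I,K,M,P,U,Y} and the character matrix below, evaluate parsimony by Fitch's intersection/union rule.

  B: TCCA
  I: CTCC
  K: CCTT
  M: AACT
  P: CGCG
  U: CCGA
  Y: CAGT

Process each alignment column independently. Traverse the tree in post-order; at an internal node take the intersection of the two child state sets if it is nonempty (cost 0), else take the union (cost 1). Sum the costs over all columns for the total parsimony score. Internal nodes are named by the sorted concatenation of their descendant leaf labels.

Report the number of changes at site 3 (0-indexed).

[col 0] BY: children B:{T}, Y:{C} ∪→ {C,T}; cost 1
[col 0] IK: children I:{C}, K:{C} ∩→ {C}; cost 0
[col 0] BIKY: children BY:{C,T}, IK:{C} ∩→ {C}; cost 0
[col 0] MU: children M:{A}, U:{C} ∪→ {A,C}; cost 1
[col 0] MPU: children MU:{A,C}, P:{C} ∩→ {C}; cost 0
[col 0] BIKMPUY: children BIKY:{C}, MPU:{C} ∩→ {C}; cost 0
[col 1] BY: children B:{C}, Y:{A} ∪→ {A,C}; cost 1
[col 1] IK: children I:{T}, K:{C} ∪→ {C,T}; cost 1
[col 1] BIKY: children BY:{A,C}, IK:{C,T} ∩→ {C}; cost 0
[col 1] MU: children M:{A}, U:{C} ∪→ {A,C}; cost 1
[col 1] MPU: children MU:{A,C}, P:{G} ∪→ {A,C,G}; cost 1
[col 1] BIKMPUY: children BIKY:{C}, MPU:{A,C,G} ∩→ {C}; cost 0
[col 2] BY: children B:{C}, Y:{G} ∪→ {C,G}; cost 1
[col 2] IK: children I:{C}, K:{T} ∪→ {C,T}; cost 1
[col 2] BIKY: children BY:{C,G}, IK:{C,T} ∩→ {C}; cost 0
[col 2] MU: children M:{C}, U:{G} ∪→ {C,G}; cost 1
[col 2] MPU: children MU:{C,G}, P:{C} ∩→ {C}; cost 0
[col 2] BIKMPUY: children BIKY:{C}, MPU:{C} ∩→ {C}; cost 0
[col 3] BY: children B:{A}, Y:{T} ∪→ {A,T}; cost 1
[col 3] IK: children I:{C}, K:{T} ∪→ {C,T}; cost 1
[col 3] BIKY: children BY:{A,T}, IK:{C,T} ∩→ {T}; cost 0
[col 3] MU: children M:{T}, U:{A} ∪→ {A,T}; cost 1
[col 3] MPU: children MU:{A,T}, P:{G} ∪→ {A,G,T}; cost 1
[col 3] BIKMPUY: children BIKY:{T}, MPU:{A,G,T} ∩→ {T}; cost 0
per-site changes: [2, 4, 3, 4]; total = 13

4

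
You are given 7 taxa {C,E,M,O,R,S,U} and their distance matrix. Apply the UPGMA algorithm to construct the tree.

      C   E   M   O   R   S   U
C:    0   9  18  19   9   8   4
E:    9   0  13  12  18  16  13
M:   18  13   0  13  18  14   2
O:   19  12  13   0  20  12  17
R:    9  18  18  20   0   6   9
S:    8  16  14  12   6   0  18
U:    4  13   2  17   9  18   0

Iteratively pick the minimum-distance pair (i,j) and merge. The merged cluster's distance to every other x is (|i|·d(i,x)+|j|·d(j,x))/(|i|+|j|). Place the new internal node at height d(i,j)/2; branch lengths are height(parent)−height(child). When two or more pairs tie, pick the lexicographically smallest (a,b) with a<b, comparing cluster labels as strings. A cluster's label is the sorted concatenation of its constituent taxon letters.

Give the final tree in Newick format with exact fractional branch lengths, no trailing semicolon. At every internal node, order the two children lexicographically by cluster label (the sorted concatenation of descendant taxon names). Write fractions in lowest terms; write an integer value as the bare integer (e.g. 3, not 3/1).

(((C:17/4,(R:3,S:3):5/4):5/2,(M:1,U:1):23/4):3/4,(E:6,O:6):3/2)

step 1: merge (M,U) at d=2; branch lengths M→1, U→1; new cluster MU
  updated: d(C,MU)=11, d(E,MU)=13, d(MU,O)=15, d(MU,R)=27/2, d(MU,S)=16
step 2: merge (R,S) at d=6; branch lengths R→3, S→3; new cluster RS
  updated: d(C,RS)=17/2, d(E,RS)=17, d(MU,RS)=59/4, d(O,RS)=16
step 3: merge (C,RS) at d=17/2; branch lengths C→17/4, RS→5/4; new cluster CRS
  updated: d(CRS,E)=43/3, d(CRS,MU)=27/2, d(CRS,O)=17
step 4: merge (E,O) at d=12; branch lengths E→6, O→6; new cluster EO
  updated: d(CRS,EO)=47/3, d(EO,MU)=14
step 5: merge (CRS,MU) at d=27/2; branch lengths CRS→5/2, MU→23/4; new cluster CMRSU
  updated: d(CMRSU,EO)=15
step 6: merge (CMRSU,EO) at d=15; branch lengths CMRSU→3/4, EO→3/2; new cluster CEMORSU
final tree: (((C:17/4,(R:3,S:3):5/4):5/2,(M:1,U:1):23/4):3/4,(E:6,O:6):3/2)
total length: 36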